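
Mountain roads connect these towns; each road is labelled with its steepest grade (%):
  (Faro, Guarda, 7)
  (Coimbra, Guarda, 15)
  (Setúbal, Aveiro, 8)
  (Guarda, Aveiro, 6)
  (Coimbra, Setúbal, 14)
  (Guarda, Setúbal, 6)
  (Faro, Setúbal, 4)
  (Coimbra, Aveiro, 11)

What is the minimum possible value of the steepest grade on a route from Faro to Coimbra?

11

A few of the Faro→Coimbra routes:
Faro - Guarda - Setúbal - Coimbra: max(7, 6, 14) = 14
Faro - Guarda - Aveiro - Coimbra: max(7, 6, 11) = 11
Faro - Setúbal - Aveiro - Coimbra: max(4, 8, 11) = 11
Faro - Setúbal - Guarda - Aveiro - Coimbra: max(4, 6, 6, 11) = 11
Faro - Guarda - Setúbal - Aveiro - Coimbra: max(7, 6, 8, 11) = 11
Smallest bottleneck: 11%.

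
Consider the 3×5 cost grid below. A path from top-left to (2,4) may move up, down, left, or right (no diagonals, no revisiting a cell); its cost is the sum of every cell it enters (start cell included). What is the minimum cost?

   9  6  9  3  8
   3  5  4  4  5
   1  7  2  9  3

33

Path (0,0) → (1,0) → (1,1) → (1,2) → (1,3) → (1,4) → (2,4): 9 + 3 + 5 + 4 + 4 + 5 + 3 = 33.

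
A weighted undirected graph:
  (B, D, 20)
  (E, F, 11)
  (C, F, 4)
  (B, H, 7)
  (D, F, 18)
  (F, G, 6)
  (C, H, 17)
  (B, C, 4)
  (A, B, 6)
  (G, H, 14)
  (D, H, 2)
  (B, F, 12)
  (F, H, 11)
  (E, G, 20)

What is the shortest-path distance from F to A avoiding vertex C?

18

A few of the F→A routes:
F-D-H-B-A: 18 + 2 + 7 + 6 = 33
F-H-B-A: 11 + 7 + 6 = 24
F-H-D-B-A: 11 + 2 + 20 + 6 = 39
F-B-A: 12 + 6 = 18
F-G-H-B-A: 6 + 14 + 7 + 6 = 33
Best route has total 18.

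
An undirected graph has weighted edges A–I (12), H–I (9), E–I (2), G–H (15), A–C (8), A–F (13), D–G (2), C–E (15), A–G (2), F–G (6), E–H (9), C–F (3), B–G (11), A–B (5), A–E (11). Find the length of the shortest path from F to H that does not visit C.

21

Comparing a few candidate routes:
F - G - A - E - H: 6 + 2 + 11 + 9 = 28
F - G - A - I - H: 6 + 2 + 12 + 9 = 29
F - A - G - H: 13 + 2 + 15 = 30
F - G - A - E - I - H: 6 + 2 + 11 + 2 + 9 = 30
F - G - H: 6 + 15 = 21
The minimum is 21.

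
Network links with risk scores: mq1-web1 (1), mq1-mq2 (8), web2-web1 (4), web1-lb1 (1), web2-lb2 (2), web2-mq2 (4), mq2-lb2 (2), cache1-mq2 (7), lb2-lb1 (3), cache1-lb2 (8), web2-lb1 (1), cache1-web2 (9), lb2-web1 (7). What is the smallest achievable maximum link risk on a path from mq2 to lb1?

A few of the mq2→lb1 routes:
mq2-web2-lb2-lb1: max(4, 2, 3) = 4
mq2-web2-web1-lb1: max(4, 4, 1) = 4
mq2-lb2-web2-web1-lb1: max(2, 2, 4, 1) = 4
mq2-lb2-lb1: max(2, 3) = 3
mq2-web2-lb1: max(4, 1) = 4
mq2-lb2-web2-lb1: max(2, 2, 1) = 2
Smallest bottleneck: 2.

2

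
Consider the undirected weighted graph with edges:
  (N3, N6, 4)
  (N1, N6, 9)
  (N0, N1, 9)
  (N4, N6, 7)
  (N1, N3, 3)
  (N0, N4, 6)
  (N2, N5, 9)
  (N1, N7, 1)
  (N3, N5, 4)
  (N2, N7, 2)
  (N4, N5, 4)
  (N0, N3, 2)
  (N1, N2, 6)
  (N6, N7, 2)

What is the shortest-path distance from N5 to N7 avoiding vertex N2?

Some routes from N5 to N7 avoiding N2:
N5 → N3 → N6 → N1 → N7: 4 + 4 + 9 + 1 = 18
N5 → N3 → N0 → N1 → N7: 4 + 2 + 9 + 1 = 16
N5 → N3 → N6 → N7: 4 + 4 + 2 = 10
N5 → N4 → N6 → N7: 4 + 7 + 2 = 13
N5 → N3 → N1 → N7: 4 + 3 + 1 = 8
N5 → N4 → N0 → N3 → N1 → N7: 4 + 6 + 2 + 3 + 1 = 16
Best route has total 8.

8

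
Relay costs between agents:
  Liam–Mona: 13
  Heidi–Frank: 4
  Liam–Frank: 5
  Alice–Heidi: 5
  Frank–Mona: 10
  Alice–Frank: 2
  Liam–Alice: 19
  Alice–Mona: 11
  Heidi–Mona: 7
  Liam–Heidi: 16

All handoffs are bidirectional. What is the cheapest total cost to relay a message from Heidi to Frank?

A few of the Heidi→Frank routes:
Heidi-Mona-Frank: 7 + 10 = 17
Heidi-Frank: 4
Heidi-Mona-Alice-Frank: 7 + 11 + 2 = 20
Heidi-Alice-Frank: 5 + 2 = 7
Shortest: 4.

4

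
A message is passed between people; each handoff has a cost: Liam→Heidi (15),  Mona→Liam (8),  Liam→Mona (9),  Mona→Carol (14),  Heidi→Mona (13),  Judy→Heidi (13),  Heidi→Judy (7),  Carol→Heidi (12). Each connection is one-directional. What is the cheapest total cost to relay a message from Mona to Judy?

30

Candidate routes:
Mona -> Liam -> Heidi -> Judy: 8 + 15 + 7 = 30
Mona -> Carol -> Heidi -> Judy: 14 + 12 + 7 = 33
Shortest: 30.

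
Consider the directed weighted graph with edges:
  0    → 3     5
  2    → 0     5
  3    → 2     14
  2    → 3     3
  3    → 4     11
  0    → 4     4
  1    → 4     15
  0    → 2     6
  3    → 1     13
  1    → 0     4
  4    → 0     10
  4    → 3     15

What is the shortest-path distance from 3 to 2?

14

Candidate routes:
3 -> 1 -> 4 -> 0 -> 2: 13 + 15 + 10 + 6 = 44
3 -> 1 -> 0 -> 2: 13 + 4 + 6 = 23
3 -> 4 -> 0 -> 2: 11 + 10 + 6 = 27
3 -> 2: 14
Best route has total 14.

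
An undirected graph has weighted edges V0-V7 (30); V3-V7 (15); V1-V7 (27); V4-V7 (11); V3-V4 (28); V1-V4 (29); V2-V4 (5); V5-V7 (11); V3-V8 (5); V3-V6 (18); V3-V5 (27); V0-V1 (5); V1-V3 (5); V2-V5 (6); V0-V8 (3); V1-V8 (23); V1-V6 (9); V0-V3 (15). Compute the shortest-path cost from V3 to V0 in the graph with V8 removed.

A few of the V3→V0 routes:
V3-V6-V1-V0: 18 + 9 + 5 = 32
V3-V1-V0: 5 + 5 = 10
V3-V7-V0: 15 + 30 = 45
V3-V0: 15
Shortest: 10.

10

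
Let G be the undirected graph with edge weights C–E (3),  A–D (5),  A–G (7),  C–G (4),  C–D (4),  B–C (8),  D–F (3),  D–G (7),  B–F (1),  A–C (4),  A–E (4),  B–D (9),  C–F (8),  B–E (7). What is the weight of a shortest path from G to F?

Some routes from G to F:
G -> C -> E -> B -> F: 4 + 3 + 7 + 1 = 15
G -> C -> F: 4 + 8 = 12
G -> A -> D -> F: 7 + 5 + 3 = 15
G -> C -> B -> F: 4 + 8 + 1 = 13
G -> D -> F: 7 + 3 = 10
G -> C -> D -> F: 4 + 4 + 3 = 11
Best route has total 10.

10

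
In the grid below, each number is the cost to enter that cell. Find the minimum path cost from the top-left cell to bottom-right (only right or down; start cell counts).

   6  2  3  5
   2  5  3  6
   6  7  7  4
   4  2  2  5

Path (0,0) → (1,0) → (2,0) → (3,0) → (3,1) → (3,2) → (3,3): 6 + 2 + 6 + 4 + 2 + 2 + 5 = 27.
For comparison, the top-then-right route costs 31.

27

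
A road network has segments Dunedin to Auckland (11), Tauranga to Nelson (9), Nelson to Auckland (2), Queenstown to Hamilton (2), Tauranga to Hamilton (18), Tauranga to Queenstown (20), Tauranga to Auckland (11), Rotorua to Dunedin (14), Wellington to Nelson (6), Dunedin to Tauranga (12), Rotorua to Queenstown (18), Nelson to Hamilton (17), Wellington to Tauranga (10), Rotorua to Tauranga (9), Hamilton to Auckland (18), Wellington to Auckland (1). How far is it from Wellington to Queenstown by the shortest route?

Comparing a few candidate routes:
Wellington → Nelson → Auckland → Hamilton → Queenstown: 6 + 2 + 18 + 2 = 28
Wellington → Auckland → Nelson → Hamilton → Queenstown: 1 + 2 + 17 + 2 = 22
Wellington → Nelson → Hamilton → Queenstown: 6 + 17 + 2 = 25
Wellington → Auckland → Hamilton → Queenstown: 1 + 18 + 2 = 21
The minimum is 21.

21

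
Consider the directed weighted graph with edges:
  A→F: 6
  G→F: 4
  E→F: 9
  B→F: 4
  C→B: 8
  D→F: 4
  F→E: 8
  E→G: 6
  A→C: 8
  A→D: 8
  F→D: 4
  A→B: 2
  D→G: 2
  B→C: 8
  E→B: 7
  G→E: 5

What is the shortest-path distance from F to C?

Paths from F to C:
F - E - B - C: 8 + 7 + 8 = 23
F - D - G - E - B - C: 4 + 2 + 5 + 7 + 8 = 26
The minimum is 23.

23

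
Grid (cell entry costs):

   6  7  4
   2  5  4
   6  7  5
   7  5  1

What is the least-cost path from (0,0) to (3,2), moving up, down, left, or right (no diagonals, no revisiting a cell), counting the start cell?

23

One optimal route is (0,0) → (1,0) → (1,1) → (1,2) → (2,2) → (3,2).
Its cost is 6 + 2 + 5 + 4 + 5 + 1 = 23.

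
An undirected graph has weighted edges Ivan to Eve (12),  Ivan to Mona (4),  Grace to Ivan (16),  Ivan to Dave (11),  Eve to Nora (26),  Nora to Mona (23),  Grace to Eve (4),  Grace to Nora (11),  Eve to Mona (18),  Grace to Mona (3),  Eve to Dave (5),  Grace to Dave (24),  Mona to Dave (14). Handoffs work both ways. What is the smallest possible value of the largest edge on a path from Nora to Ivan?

Comparing a few candidate routes:
Nora → Grace → Mona → Ivan: max(11, 3, 4) = 11
Nora → Grace → Eve → Ivan: max(11, 4, 12) = 12
Nora → Grace → Eve → Dave → Ivan: max(11, 4, 5, 11) = 11
Smallest bottleneck: 11.

11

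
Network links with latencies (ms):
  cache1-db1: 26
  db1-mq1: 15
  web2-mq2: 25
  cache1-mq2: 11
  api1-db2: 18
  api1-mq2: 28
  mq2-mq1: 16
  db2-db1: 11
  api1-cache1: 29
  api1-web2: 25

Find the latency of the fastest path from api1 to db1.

Checking several routes:
api1→db2→db1: 18 + 11 = 29
api1→cache1→db1: 29 + 26 = 55
api1→mq2→mq1→db1: 28 + 16 + 15 = 59
api1→mq2→cache1→db1: 28 + 11 + 26 = 65
Best route has total 29 ms.

29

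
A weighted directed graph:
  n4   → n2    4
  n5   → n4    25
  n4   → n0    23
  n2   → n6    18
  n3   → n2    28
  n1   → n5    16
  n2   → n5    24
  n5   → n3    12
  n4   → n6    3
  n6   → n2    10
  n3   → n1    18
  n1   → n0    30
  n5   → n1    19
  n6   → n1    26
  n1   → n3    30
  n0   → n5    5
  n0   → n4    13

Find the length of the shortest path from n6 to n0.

56

A few of the n6→n0 routes:
n6 -> n2 -> n5 -> n4 -> n0: 10 + 24 + 25 + 23 = 82
n6 -> n1 -> n0: 26 + 30 = 56
n6 -> n2 -> n5 -> n1 -> n0: 10 + 24 + 19 + 30 = 83
The minimum is 56.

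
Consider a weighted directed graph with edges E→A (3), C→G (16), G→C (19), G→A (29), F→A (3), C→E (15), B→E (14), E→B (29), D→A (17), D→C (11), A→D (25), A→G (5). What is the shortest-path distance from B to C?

41

Paths from B to C:
B - E - A - D - C: 14 + 3 + 25 + 11 = 53
B - E - A - G - C: 14 + 3 + 5 + 19 = 41
Shortest: 41.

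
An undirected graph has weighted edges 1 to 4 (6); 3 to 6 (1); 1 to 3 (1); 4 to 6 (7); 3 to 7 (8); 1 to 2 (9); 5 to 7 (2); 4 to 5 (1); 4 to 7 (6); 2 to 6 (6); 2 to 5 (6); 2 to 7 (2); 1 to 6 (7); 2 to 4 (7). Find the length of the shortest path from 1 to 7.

Comparing a few candidate routes:
1 → 3 → 7: 1 + 8 = 9
1 → 4 → 5 → 7: 6 + 1 + 2 = 9
1 → 2 → 7: 9 + 2 = 11
1 → 3 → 6 → 2 → 7: 1 + 1 + 6 + 2 = 10
Shortest: 9.

9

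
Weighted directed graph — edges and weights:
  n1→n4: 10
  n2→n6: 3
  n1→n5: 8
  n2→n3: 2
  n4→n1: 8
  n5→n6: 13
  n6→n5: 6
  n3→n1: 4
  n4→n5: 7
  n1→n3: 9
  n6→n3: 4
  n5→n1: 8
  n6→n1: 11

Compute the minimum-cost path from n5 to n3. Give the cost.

Candidate routes:
n5 - n6 - n1 - n3: 13 + 11 + 9 = 33
n5 - n1 - n3: 8 + 9 = 17
n5 - n6 - n3: 13 + 4 = 17
Shortest: 17.

17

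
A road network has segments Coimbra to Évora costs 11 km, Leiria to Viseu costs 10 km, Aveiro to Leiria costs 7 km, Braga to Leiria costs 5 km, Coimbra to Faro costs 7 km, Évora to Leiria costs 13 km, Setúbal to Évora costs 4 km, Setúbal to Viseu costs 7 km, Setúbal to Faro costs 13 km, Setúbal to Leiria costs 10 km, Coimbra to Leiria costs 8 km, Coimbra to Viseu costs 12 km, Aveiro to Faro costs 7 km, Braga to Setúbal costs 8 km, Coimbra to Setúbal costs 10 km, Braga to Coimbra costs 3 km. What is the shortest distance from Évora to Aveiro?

Checking several routes:
Évora-Leiria-Aveiro: 13 + 7 = 20
Évora-Coimbra-Faro-Aveiro: 11 + 7 + 7 = 25
Évora-Setúbal-Leiria-Aveiro: 4 + 10 + 7 = 21
Évora-Setúbal-Braga-Leiria-Aveiro: 4 + 8 + 5 + 7 = 24
Évora-Setúbal-Faro-Aveiro: 4 + 13 + 7 = 24
The minimum is 20 km.

20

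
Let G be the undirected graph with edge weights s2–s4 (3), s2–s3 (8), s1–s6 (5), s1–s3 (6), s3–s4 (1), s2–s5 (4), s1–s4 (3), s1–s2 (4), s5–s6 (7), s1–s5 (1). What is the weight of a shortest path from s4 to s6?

A few of the s4→s6 routes:
s4→s2→s1→s6: 3 + 4 + 5 = 12
s4→s3→s1→s6: 1 + 6 + 5 = 12
s4→s1→s5→s6: 3 + 1 + 7 = 11
s4→s1→s6: 3 + 5 = 8
The minimum is 8.

8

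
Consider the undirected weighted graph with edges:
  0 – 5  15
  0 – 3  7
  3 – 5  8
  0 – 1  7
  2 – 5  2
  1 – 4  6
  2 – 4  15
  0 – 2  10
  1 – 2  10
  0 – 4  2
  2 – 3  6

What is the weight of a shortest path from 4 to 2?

Checking several routes:
4 → 0 → 2: 2 + 10 = 12
4 → 0 → 3 → 2: 2 + 7 + 6 = 15
4 → 2: 15
The minimum is 12.

12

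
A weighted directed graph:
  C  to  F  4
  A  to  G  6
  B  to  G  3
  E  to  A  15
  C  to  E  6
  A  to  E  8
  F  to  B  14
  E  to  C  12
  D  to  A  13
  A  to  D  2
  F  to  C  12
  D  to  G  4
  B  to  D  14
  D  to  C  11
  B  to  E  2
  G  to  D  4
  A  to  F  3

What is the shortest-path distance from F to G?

A few of the F→G routes:
F→B→E→A→D→G: 14 + 2 + 15 + 2 + 4 = 37
F→B→G: 14 + 3 = 17
F→B→D→G: 14 + 14 + 4 = 32
F→B→E→A→G: 14 + 2 + 15 + 6 = 37
Best route has total 17.

17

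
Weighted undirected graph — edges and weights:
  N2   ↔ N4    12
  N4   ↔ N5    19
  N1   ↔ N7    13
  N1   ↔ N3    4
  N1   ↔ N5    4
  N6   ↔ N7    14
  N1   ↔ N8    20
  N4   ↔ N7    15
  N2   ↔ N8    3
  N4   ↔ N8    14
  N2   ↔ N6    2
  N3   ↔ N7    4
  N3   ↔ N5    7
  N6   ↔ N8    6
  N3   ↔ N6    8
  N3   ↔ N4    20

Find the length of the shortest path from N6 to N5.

15

Some routes from N6 to N5:
N6-N7-N3-N1-N5: 14 + 4 + 4 + 4 = 26
N6-N3-N1-N5: 8 + 4 + 4 = 16
N6-N3-N5: 8 + 7 = 15
N6-N7-N3-N5: 14 + 4 + 7 = 25
Best route has total 15.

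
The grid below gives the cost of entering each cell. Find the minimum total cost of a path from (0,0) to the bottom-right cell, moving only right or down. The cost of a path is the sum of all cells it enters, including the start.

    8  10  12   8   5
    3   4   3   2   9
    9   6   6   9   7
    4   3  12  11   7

One optimal route is (0,0) (1,0) (1,1) (1,2) (1,3) (1,4) (2,4) (3,4).
Its cost is 8 + 3 + 4 + 3 + 2 + 9 + 7 + 7 = 43.

43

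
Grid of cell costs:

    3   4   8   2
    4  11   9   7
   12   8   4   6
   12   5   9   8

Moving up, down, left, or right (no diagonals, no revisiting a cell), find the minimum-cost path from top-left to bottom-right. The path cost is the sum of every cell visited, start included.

38

Take [0,0] -> [0,1] -> [0,2] -> [0,3] -> [1,3] -> [2,3] -> [3,3] for a total of 3 + 4 + 8 + 2 + 7 + 6 + 8 = 38.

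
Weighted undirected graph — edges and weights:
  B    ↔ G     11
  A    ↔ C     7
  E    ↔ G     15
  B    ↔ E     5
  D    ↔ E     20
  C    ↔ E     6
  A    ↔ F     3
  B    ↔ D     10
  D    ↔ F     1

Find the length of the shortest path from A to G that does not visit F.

28

Candidate routes:
A→C→E→D→B→G: 7 + 6 + 20 + 10 + 11 = 54
A→C→E→B→G: 7 + 6 + 5 + 11 = 29
A→C→E→G: 7 + 6 + 15 = 28
Best route has total 28.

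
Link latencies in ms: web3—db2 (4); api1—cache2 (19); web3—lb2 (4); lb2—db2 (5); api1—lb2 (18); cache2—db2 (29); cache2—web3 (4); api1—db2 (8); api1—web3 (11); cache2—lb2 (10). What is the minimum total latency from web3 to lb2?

Comparing a few candidate routes:
web3-db2-lb2: 4 + 5 = 9
web3-lb2: 4
web3-cache2-lb2: 4 + 10 = 14
Shortest: 4 ms.

4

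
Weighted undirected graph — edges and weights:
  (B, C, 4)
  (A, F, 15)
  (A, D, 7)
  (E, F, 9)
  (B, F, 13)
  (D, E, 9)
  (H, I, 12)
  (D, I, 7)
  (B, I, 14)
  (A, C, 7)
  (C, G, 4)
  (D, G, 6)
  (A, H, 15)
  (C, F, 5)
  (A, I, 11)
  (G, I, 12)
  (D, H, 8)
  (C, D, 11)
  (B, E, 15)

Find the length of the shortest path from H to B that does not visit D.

Comparing a few candidate routes:
H→I→G→C→B: 12 + 12 + 4 + 4 = 32
H→A→C→B: 15 + 7 + 4 = 26
H→I→B: 12 + 14 = 26
Best route has total 26.

26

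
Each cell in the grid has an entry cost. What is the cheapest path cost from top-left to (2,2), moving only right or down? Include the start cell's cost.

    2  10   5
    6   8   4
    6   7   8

28

Best path: [0,0] -> [1,0] -> [1,1] -> [1,2] -> [2,2]
Cost: 2 + 6 + 8 + 4 + 8 = 28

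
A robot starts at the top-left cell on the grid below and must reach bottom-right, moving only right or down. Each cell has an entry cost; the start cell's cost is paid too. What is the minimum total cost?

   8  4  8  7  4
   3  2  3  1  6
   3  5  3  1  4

22

Best path: r0c0 → r1c0 → r1c1 → r1c2 → r1c3 → r2c3 → r2c4
Cost: 8 + 3 + 2 + 3 + 1 + 1 + 4 = 22
For comparison, the top-then-right route costs 41.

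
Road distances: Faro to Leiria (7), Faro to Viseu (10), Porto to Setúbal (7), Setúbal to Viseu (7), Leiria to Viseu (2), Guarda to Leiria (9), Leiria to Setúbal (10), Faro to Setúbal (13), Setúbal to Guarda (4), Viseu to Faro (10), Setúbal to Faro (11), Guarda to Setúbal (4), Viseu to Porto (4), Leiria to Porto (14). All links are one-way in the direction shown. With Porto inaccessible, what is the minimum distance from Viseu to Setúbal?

Candidate routes:
Viseu-Faro-Leiria-Setúbal: 10 + 7 + 10 = 27
Viseu-Faro-Setúbal: 10 + 13 = 23
The minimum is 23.

23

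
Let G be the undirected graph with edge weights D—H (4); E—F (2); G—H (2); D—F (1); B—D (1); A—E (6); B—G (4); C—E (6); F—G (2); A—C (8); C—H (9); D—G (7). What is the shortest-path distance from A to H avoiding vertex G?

13

Paths from A to H avoiding G:
A→E→C→H: 6 + 6 + 9 = 21
A→C→E→F→D→H: 8 + 6 + 2 + 1 + 4 = 21
A→C→H: 8 + 9 = 17
A→E→F→D→H: 6 + 2 + 1 + 4 = 13
Shortest: 13.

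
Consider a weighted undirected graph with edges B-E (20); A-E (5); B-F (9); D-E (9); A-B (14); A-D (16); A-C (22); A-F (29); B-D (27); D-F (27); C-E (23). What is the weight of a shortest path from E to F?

28

Comparing a few candidate routes:
E→B→F: 20 + 9 = 29
E→A→F: 5 + 29 = 34
E→A→B→F: 5 + 14 + 9 = 28
Shortest: 28.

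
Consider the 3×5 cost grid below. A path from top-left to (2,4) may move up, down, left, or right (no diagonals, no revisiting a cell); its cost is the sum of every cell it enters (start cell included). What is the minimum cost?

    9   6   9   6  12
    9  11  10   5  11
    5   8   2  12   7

52

Cheapest: (0,0) -> (1,0) -> (2,0) -> (2,1) -> (2,2) -> (2,3) -> (2,4)
  9 + 9 + 5 + 8 + 2 + 12 + 7 = 52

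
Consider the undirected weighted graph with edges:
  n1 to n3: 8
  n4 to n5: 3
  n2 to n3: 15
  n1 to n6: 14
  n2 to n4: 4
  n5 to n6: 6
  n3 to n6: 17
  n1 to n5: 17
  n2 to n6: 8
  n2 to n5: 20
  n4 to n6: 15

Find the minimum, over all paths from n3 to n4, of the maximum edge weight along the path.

A few of the n3→n4 routes:
n3 -> n1 -> n6 -> n5 -> n4: max(8, 14, 6, 3) = 14
n3 -> n1 -> n6 -> n2 -> n4: max(8, 14, 8, 4) = 14
n3 -> n2 -> n6 -> n4: max(15, 8, 15) = 15
The minimum achievable maximum is 14.

14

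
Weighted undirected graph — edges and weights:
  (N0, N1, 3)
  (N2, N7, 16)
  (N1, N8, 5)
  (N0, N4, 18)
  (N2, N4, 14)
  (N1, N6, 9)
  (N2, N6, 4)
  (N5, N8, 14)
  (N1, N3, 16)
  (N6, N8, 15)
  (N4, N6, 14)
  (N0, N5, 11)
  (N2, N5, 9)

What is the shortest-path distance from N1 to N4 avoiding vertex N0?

Some routes from N1 to N4 avoiding N0:
N1 - N6 - N2 - N4: 9 + 4 + 14 = 27
N1 - N6 - N4: 9 + 14 = 23
N1 - N8 - N6 - N4: 5 + 15 + 14 = 34
The minimum is 23.

23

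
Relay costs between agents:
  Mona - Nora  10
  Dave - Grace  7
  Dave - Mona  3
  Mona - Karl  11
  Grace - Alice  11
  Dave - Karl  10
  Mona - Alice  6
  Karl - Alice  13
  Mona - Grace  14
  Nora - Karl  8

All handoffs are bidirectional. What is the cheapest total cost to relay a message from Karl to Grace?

17

Some routes from Karl to Grace:
Karl -> Dave -> Grace: 10 + 7 = 17
Karl -> Dave -> Mona -> Grace: 10 + 3 + 14 = 27
Karl -> Mona -> Dave -> Grace: 11 + 3 + 7 = 21
Karl -> Mona -> Grace: 11 + 14 = 25
Karl -> Alice -> Grace: 13 + 11 = 24
Shortest: 17.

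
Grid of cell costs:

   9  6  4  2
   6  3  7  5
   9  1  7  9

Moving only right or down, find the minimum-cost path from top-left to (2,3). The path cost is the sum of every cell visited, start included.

Best path: [0,0] → [0,1] → [0,2] → [0,3] → [1,3] → [2,3]
Cost: 9 + 6 + 4 + 2 + 5 + 9 = 35

35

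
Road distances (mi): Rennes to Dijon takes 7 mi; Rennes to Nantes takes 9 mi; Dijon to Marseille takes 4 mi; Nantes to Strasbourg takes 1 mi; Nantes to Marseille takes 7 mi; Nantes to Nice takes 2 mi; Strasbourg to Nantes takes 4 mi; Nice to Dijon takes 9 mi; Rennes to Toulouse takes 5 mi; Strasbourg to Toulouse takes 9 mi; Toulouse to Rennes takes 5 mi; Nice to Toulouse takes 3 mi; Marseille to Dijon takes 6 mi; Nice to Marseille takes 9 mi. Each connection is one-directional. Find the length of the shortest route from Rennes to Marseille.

Checking several routes:
Rennes - Nantes - Nice - Marseille: 9 + 2 + 9 = 20
Rennes - Dijon - Marseille: 7 + 4 = 11
Rennes - Nantes - Marseille: 9 + 7 = 16
Best route has total 11 mi.

11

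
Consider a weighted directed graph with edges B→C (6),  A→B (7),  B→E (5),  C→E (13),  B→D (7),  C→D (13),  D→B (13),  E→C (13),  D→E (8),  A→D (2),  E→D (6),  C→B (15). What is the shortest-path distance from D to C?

19

Routes from D to C:
D - E - C: 8 + 13 = 21
D - B - C: 13 + 6 = 19
D - B - E - C: 13 + 5 + 13 = 31
Shortest: 19.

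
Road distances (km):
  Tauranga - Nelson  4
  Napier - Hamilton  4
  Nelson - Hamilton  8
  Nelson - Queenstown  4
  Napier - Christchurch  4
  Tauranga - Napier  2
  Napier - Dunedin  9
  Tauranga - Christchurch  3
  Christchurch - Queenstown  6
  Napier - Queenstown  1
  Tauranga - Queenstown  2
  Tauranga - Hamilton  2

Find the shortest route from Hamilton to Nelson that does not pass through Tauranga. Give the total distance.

Paths from Hamilton to Nelson avoiding Tauranga:
Hamilton → Napier → Christchurch → Queenstown → Nelson: 4 + 4 + 6 + 4 = 18
Hamilton → Nelson: 8
Hamilton → Napier → Queenstown → Nelson: 4 + 1 + 4 = 9
Best route has total 8 km.

8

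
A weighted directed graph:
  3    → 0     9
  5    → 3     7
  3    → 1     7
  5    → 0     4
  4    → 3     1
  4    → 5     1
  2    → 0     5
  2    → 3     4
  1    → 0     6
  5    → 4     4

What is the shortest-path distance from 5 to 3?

Routes from 5 to 3:
5→4→3: 4 + 1 = 5
5→3: 7
Best route has total 5.

5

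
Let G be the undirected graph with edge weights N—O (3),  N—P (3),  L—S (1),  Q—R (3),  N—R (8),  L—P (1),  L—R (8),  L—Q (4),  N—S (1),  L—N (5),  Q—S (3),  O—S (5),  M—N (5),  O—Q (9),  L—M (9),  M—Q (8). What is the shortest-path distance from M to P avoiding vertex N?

10

Routes from M to P avoiding N:
M → L → P: 9 + 1 = 10
M → Q → R → L → P: 8 + 3 + 8 + 1 = 20
M → Q → S → L → P: 8 + 3 + 1 + 1 = 13
M → Q → O → S → L → P: 8 + 9 + 5 + 1 + 1 = 24
M → Q → L → P: 8 + 4 + 1 = 13
Shortest: 10.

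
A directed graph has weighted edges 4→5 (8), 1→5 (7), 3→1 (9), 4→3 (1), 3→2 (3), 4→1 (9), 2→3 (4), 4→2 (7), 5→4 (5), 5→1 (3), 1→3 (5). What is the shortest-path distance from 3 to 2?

3

Candidate routes:
3 -> 1 -> 5 -> 4 -> 2: 9 + 7 + 5 + 7 = 28
3 -> 2: 3
The minimum is 3.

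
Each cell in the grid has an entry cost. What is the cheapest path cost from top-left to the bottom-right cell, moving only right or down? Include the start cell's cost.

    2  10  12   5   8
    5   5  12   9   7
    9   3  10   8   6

One optimal route is [0,0] [1,0] [1,1] [2,1] [2,2] [2,3] [2,4].
Its cost is 2 + 5 + 5 + 3 + 10 + 8 + 6 = 39.
(Top row then right column would cost 50.)

39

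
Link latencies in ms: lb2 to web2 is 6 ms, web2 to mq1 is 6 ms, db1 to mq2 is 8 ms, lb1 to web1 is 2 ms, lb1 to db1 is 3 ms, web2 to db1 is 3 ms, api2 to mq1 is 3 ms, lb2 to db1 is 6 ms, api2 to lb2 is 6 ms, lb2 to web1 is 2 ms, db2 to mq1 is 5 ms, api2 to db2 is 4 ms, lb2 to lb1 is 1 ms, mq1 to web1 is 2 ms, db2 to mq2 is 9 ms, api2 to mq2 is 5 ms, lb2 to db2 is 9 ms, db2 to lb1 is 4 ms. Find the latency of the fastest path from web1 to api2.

5

A few of the web1→api2 routes:
web1 - mq1 - db2 - api2: 2 + 5 + 4 = 11
web1 - lb2 - lb1 - db2 - api2: 2 + 1 + 4 + 4 = 11
web1 - lb1 - db2 - api2: 2 + 4 + 4 = 10
web1 - mq1 - api2: 2 + 3 = 5
web1 - lb2 - api2: 2 + 6 = 8
web1 - lb1 - lb2 - api2: 2 + 1 + 6 = 9
The minimum is 5 ms.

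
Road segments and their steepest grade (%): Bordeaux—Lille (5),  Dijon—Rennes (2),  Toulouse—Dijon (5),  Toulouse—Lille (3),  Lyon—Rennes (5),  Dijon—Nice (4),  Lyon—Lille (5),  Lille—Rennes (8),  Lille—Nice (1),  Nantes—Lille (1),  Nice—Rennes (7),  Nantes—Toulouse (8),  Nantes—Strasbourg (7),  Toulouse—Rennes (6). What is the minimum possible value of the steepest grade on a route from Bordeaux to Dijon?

5

Comparing a few candidate routes:
Bordeaux→Lille→Lyon→Rennes→Toulouse→Dijon: max(5, 5, 5, 6, 5) = 6
Bordeaux→Lille→Toulouse→Rennes→Dijon: max(5, 3, 6, 2) = 6
Bordeaux→Lille→Toulouse→Dijon: max(5, 3, 5) = 5
Bordeaux→Lille→Lyon→Rennes→Dijon: max(5, 5, 5, 2) = 5
Bordeaux→Lille→Nice→Dijon: max(5, 1, 4) = 5
The minimum achievable maximum is 5%.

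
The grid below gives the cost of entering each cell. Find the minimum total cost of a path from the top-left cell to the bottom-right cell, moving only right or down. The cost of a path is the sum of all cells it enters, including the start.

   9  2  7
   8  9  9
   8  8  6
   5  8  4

Cheapest: r0c0 -> r0c1 -> r0c2 -> r1c2 -> r2c2 -> r3c2
  9 + 2 + 7 + 9 + 6 + 4 = 37

37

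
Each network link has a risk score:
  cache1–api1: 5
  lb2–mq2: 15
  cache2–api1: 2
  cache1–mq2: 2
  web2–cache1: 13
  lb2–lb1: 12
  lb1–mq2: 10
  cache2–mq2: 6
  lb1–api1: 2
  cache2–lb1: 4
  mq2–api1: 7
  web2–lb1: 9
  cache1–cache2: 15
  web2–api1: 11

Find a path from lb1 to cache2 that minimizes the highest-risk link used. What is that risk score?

Some routes from lb1 to cache2:
lb1 → api1 → cache2: max(2, 2) = 2
lb1 → mq2 → api1 → cache2: max(10, 7, 2) = 10
lb1 → api1 → mq2 → cache2: max(2, 7, 6) = 7
lb1 → cache2: max(4) = 4
lb1 → mq2 → cache1 → api1 → cache2: max(10, 2, 5, 2) = 10
lb1 → api1 → cache1 → mq2 → cache2: max(2, 5, 2, 6) = 6
Best route has worst link 2.

2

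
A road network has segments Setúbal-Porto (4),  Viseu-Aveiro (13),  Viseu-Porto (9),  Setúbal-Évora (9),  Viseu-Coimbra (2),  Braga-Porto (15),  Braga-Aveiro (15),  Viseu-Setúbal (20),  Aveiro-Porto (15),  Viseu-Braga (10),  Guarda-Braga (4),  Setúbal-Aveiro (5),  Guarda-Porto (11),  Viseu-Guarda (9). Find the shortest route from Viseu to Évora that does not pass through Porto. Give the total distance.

Candidate routes:
Viseu → Guarda → Braga → Aveiro → Setúbal → Évora: 9 + 4 + 15 + 5 + 9 = 42
Viseu → Aveiro → Setúbal → Évora: 13 + 5 + 9 = 27
Viseu → Braga → Aveiro → Setúbal → Évora: 10 + 15 + 5 + 9 = 39
Viseu → Setúbal → Évora: 20 + 9 = 29
Shortest: 27 mi.

27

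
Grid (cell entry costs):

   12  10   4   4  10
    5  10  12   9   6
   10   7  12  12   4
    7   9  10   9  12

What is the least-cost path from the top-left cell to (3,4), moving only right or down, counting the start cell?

Cheapest: [0,0]→[0,1]→[0,2]→[0,3]→[1,3]→[1,4]→[2,4]→[3,4]
  12 + 10 + 4 + 4 + 9 + 6 + 4 + 12 = 61

61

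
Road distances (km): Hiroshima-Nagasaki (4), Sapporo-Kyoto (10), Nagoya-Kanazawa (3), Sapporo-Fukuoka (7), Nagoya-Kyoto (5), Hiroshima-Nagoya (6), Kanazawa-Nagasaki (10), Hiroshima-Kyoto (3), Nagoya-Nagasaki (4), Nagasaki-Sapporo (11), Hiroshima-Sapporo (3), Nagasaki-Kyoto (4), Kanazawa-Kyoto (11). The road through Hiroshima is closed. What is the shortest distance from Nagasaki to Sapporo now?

Some routes from Nagasaki to Sapporo avoiding Hiroshima:
Nagasaki -> Nagoya -> Kyoto -> Sapporo: 4 + 5 + 10 = 19
Nagasaki -> Sapporo: 11
Nagasaki -> Kyoto -> Sapporo: 4 + 10 = 14
Best route has total 11 km.

11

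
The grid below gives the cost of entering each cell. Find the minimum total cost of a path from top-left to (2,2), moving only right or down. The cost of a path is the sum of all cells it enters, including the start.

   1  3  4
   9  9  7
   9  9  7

Take r0c0→r0c1→r0c2→r1c2→r2c2 for a total of 1 + 3 + 4 + 7 + 7 = 22.

22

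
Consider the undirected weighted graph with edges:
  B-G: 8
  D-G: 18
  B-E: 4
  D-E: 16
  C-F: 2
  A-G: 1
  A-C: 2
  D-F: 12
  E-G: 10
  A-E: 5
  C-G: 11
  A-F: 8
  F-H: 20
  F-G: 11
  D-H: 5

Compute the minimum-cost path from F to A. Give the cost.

A few of the F→A routes:
F -> C -> A: 2 + 2 = 4
F -> C -> G -> A: 2 + 11 + 1 = 14
F -> A: 8
F -> G -> A: 11 + 1 = 12
The minimum is 4.

4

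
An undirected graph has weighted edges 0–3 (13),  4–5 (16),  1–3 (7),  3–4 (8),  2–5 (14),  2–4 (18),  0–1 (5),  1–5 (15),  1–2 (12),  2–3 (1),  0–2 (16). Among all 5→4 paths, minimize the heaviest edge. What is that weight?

Comparing a few candidate routes:
5 - 2 - 1 - 3 - 4: max(14, 12, 7, 8) = 14
5 - 2 - 1 - 0 - 3 - 4: max(14, 12, 5, 13, 8) = 14
5 - 2 - 3 - 4: max(14, 1, 8) = 14
5 - 1 - 2 - 3 - 4: max(15, 12, 1, 8) = 15
Smallest bottleneck: 14.

14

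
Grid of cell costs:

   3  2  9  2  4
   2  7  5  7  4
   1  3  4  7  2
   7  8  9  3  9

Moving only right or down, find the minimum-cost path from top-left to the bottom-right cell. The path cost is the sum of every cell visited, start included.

Cheapest: [0,0]→[1,0]→[2,0]→[2,1]→[2,2]→[2,3]→[2,4]→[3,4]
  3 + 2 + 1 + 3 + 4 + 7 + 2 + 9 = 31
For comparison, the top-then-right route costs 35.

31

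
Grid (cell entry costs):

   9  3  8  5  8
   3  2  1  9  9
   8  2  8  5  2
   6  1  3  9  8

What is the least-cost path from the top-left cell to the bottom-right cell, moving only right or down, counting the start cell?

37

Take r0c0→r0c1→r1c1→r2c1→r3c1→r3c2→r3c3→r3c4 for a total of 9 + 3 + 2 + 2 + 1 + 3 + 9 + 8 = 37.
(Top row then right column would cost 52.)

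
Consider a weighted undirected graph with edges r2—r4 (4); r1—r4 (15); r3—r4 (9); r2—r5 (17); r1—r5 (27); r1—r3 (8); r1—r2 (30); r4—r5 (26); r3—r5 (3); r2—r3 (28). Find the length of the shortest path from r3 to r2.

A few of the r3→r2 routes:
r3 -> r4 -> r2: 9 + 4 = 13
r3 -> r2: 28
r3 -> r1 -> r4 -> r2: 8 + 15 + 4 = 27
r3 -> r5 -> r4 -> r2: 3 + 26 + 4 = 33
r3 -> r5 -> r2: 3 + 17 = 20
Best route has total 13.

13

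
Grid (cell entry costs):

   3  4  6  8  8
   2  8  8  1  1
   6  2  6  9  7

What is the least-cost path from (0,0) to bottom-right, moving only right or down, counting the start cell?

30

Path [0,0] → [0,1] → [0,2] → [0,3] → [1,3] → [1,4] → [2,4]: 3 + 4 + 6 + 8 + 1 + 1 + 7 = 30.
For comparison, the top-then-right route costs 37.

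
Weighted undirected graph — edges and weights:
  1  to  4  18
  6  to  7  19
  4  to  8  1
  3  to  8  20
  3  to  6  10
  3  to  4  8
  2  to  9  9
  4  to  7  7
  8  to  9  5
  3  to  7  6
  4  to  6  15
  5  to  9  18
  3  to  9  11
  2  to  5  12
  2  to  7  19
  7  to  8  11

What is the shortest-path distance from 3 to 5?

Some routes from 3 to 5:
3→9→2→5: 11 + 9 + 12 = 32
3→7→4→8→9→5: 6 + 7 + 1 + 5 + 18 = 37
3→4→8→9→2→5: 8 + 1 + 5 + 9 + 12 = 35
3→4→8→9→5: 8 + 1 + 5 + 18 = 32
3→9→5: 11 + 18 = 29
3→7→2→5: 6 + 19 + 12 = 37
Shortest: 29.

29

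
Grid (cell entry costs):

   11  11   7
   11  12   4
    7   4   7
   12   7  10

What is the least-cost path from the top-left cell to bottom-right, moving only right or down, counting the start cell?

50

Path (0,0) → (0,1) → (0,2) → (1,2) → (2,2) → (3,2): 11 + 11 + 7 + 4 + 7 + 10 = 50.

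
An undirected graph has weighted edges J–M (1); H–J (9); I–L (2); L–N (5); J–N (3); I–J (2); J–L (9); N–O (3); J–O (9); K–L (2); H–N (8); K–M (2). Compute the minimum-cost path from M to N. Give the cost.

Some routes from M to N:
M - K - L - N: 2 + 2 + 5 = 9
M - K - L - I - J - N: 2 + 2 + 2 + 2 + 3 = 11
M - J - L - N: 1 + 9 + 5 = 15
M - J - N: 1 + 3 = 4
M - J - O - N: 1 + 9 + 3 = 13
M - J - I - L - N: 1 + 2 + 2 + 5 = 10
Shortest: 4.

4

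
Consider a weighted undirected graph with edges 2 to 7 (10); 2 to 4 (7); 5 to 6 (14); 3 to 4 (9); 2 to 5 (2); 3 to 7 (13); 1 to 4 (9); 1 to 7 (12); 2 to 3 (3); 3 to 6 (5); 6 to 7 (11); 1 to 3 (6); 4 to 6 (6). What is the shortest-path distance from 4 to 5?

Comparing a few candidate routes:
4 → 3 → 2 → 5: 9 + 3 + 2 = 14
4 → 2 → 5: 7 + 2 = 9
4 → 6 → 3 → 2 → 5: 6 + 5 + 3 + 2 = 16
Shortest: 9.

9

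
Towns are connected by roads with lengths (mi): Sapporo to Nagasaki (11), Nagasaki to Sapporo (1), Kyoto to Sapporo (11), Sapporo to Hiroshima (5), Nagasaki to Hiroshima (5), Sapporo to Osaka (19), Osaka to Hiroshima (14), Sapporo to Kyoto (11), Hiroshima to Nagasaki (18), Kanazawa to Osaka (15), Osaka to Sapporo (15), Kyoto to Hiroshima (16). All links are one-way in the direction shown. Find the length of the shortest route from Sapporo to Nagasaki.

Routes from Sapporo to Nagasaki:
Sapporo - Kyoto - Hiroshima - Nagasaki: 11 + 16 + 18 = 45
Sapporo - Nagasaki: 11
Sapporo - Osaka - Hiroshima - Nagasaki: 19 + 14 + 18 = 51
Sapporo - Hiroshima - Nagasaki: 5 + 18 = 23
The minimum is 11 mi.

11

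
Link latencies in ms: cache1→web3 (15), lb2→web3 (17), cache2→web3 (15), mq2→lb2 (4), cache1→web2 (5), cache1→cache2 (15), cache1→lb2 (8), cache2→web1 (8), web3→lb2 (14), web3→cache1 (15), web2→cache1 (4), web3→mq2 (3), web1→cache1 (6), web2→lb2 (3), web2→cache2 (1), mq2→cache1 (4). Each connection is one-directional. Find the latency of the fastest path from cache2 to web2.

19

Candidate routes:
cache2→web1→cache1→web2: 8 + 6 + 5 = 19
cache2→web3→mq2→cache1→web2: 15 + 3 + 4 + 5 = 27
cache2→web3→cache1→web2: 15 + 15 + 5 = 35
Shortest: 19 ms.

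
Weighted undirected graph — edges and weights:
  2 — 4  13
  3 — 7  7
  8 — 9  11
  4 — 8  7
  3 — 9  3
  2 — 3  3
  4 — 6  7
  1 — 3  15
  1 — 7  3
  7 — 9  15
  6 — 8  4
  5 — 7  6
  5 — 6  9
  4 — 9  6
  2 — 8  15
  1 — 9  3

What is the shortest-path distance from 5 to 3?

13

Some routes from 5 to 3:
5-7-9-3: 6 + 15 + 3 = 24
5-6-8-9-3: 9 + 4 + 11 + 3 = 27
5-7-1-9-3: 6 + 3 + 3 + 3 = 15
5-7-3: 6 + 7 = 13
5-7-1-3: 6 + 3 + 15 = 24
5-6-4-9-3: 9 + 7 + 6 + 3 = 25
The minimum is 13.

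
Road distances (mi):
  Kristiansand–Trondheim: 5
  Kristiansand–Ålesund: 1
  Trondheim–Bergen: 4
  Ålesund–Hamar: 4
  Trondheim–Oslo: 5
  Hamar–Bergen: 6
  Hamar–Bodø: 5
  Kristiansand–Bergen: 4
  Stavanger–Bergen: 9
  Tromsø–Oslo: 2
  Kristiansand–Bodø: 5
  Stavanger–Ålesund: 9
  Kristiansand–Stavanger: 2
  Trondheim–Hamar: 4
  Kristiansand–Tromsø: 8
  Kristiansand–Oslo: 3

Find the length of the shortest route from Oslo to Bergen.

Comparing a few candidate routes:
Oslo → Kristiansand → Ålesund → Hamar → Bergen: 3 + 1 + 4 + 6 = 14
Oslo → Trondheim → Bergen: 5 + 4 = 9
Oslo → Kristiansand → Bergen: 3 + 4 = 7
Oslo → Kristiansand → Trondheim → Bergen: 3 + 5 + 4 = 12
Shortest: 7 mi.

7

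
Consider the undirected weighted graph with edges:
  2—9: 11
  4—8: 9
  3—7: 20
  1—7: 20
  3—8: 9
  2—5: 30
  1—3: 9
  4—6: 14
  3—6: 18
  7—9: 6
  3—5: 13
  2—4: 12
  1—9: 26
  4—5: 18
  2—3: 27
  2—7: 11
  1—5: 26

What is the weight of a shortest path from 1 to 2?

31

A few of the 1→2 routes:
1 - 7 - 9 - 2: 20 + 6 + 11 = 37
1 - 7 - 2: 20 + 11 = 31
1 - 3 - 2: 9 + 27 = 36
Best route has total 31.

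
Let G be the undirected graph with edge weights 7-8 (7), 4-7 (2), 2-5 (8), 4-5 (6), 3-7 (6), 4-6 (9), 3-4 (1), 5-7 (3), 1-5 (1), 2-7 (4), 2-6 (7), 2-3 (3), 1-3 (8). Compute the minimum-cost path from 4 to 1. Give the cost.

A few of the 4→1 routes:
4→5→1: 6 + 1 = 7
4→3→7→5→1: 1 + 6 + 3 + 1 = 11
4→3→2→5→1: 1 + 3 + 8 + 1 = 13
4→3→1: 1 + 8 = 9
4→3→2→7→5→1: 1 + 3 + 4 + 3 + 1 = 12
4→7→5→1: 2 + 3 + 1 = 6
Best route has total 6.

6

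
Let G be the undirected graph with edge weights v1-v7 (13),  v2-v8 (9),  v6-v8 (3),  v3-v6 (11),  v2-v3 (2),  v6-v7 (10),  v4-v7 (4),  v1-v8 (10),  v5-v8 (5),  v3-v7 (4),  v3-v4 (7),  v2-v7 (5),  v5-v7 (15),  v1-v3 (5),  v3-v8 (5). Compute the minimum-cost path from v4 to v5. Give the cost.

17

Some routes from v4 to v5:
v4-v7-v6-v8-v5: 4 + 10 + 3 + 5 = 22
v4-v7-v2-v3-v8-v5: 4 + 5 + 2 + 5 + 5 = 21
v4-v7-v5: 4 + 15 = 19
v4-v3-v8-v5: 7 + 5 + 5 = 17
v4-v7-v3-v8-v5: 4 + 4 + 5 + 5 = 18
The minimum is 17.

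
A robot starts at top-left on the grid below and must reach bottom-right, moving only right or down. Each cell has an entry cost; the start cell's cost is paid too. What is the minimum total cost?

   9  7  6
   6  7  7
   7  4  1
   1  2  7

Best path: [0,0] -> [1,0] -> [2,0] -> [3,0] -> [3,1] -> [3,2]
Cost: 9 + 6 + 7 + 1 + 2 + 7 = 32
For comparison, the top-then-right route costs 37.

32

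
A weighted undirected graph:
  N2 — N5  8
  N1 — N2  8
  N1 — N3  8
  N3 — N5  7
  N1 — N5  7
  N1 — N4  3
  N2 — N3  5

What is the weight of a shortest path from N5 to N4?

10

Candidate routes:
N5 - N3 - N1 - N4: 7 + 8 + 3 = 18
N5 - N3 - N2 - N1 - N4: 7 + 5 + 8 + 3 = 23
N5 - N1 - N4: 7 + 3 = 10
N5 - N2 - N3 - N1 - N4: 8 + 5 + 8 + 3 = 24
N5 - N2 - N1 - N4: 8 + 8 + 3 = 19
Best route has total 10.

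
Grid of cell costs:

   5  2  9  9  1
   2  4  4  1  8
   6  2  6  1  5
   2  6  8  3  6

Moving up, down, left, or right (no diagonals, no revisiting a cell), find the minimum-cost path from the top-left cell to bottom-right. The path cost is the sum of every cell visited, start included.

Cheapest: (0,0) -> (0,1) -> (1,1) -> (1,2) -> (1,3) -> (2,3) -> (3,3) -> (3,4)
  5 + 2 + 4 + 4 + 1 + 1 + 3 + 6 = 26

26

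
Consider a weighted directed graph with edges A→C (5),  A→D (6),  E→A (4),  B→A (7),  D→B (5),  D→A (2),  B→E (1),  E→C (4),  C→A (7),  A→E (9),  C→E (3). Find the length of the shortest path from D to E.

6

A few of the D→E routes:
D → A → C → E: 2 + 5 + 3 = 10
D → A → E: 2 + 9 = 11
D → B → E: 5 + 1 = 6
The minimum is 6.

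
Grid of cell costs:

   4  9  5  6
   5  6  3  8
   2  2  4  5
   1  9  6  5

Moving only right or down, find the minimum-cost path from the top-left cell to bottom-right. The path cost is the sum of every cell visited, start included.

27

Take [0,0] [1,0] [2,0] [2,1] [2,2] [2,3] [3,3] for a total of 4 + 5 + 2 + 2 + 4 + 5 + 5 = 27.
(Top row then right column would cost 42.)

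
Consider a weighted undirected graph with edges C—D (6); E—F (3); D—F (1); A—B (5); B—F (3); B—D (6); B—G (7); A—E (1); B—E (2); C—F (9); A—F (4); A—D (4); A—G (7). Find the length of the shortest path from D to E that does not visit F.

5

Comparing a few candidate routes:
D→B→E: 6 + 2 = 8
D→A→E: 4 + 1 = 5
D→A→B→E: 4 + 5 + 2 = 11
Shortest: 5.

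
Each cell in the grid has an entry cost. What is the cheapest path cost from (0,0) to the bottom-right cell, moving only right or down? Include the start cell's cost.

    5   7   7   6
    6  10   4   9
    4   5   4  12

36

Best path: r0c0 → r1c0 → r2c0 → r2c1 → r2c2 → r2c3
Cost: 5 + 6 + 4 + 5 + 4 + 12 = 36
(Top row then right column would cost 46.)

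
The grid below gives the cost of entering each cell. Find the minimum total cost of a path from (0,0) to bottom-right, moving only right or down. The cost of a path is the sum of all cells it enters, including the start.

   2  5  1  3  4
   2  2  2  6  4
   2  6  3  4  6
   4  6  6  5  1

21

Take [0,0] → [1,0] → [1,1] → [1,2] → [2,2] → [2,3] → [3,3] → [3,4] for a total of 2 + 2 + 2 + 2 + 3 + 4 + 5 + 1 = 21.
(Top row then right column would cost 26.)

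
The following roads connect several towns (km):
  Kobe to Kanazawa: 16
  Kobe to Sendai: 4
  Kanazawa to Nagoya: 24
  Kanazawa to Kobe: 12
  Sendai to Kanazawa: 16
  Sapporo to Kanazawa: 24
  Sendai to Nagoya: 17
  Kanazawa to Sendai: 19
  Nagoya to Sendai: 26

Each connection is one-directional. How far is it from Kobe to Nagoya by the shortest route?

21

Routes from Kobe to Nagoya:
Kobe -> Sendai -> Kanazawa -> Nagoya: 4 + 16 + 24 = 44
Kobe -> Kanazawa -> Sendai -> Nagoya: 16 + 19 + 17 = 52
Kobe -> Kanazawa -> Nagoya: 16 + 24 = 40
Kobe -> Sendai -> Nagoya: 4 + 17 = 21
Shortest: 21 km.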